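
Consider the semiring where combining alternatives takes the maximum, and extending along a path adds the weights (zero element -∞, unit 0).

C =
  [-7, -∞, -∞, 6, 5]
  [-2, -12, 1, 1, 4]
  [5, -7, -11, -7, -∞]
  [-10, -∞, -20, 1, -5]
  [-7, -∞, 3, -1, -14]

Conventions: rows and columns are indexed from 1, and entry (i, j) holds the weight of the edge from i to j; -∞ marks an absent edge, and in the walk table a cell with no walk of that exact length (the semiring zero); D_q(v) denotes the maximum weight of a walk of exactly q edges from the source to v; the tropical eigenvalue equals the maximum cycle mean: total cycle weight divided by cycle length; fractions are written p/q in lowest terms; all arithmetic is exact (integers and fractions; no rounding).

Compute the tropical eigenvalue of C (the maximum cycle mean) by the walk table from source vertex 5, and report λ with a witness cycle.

q=0: [-∞, -∞, -∞, -∞, 0]
q=1: [-7, -∞, 3, -1, -14]
q=2: [8, -4, -8, 0, -2]
q=3: [1, -15, 1, 14, 13]
q=4: [6, -6, 16, 15, 9]
q=5: [21, 9, 12, 16, 11]
Optimal cycle mean attained by: cycle 1->5->3->1, total 5 + 3 + 5, length 3.
Answer: λ = 13/3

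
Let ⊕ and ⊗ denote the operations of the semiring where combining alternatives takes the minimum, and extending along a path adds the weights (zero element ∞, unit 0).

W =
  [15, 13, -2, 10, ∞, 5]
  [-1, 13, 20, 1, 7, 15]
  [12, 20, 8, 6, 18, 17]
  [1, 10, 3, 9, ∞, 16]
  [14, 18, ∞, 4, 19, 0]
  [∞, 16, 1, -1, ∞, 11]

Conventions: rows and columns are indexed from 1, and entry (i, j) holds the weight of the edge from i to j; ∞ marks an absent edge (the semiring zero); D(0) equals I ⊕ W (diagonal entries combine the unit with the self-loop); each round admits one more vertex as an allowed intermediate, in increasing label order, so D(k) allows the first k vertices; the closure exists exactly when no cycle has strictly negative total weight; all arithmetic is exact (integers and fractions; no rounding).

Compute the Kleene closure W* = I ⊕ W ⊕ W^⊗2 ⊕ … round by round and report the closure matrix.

D(0):
  [0, 13, -2, 10, ∞, 5]
  [-1, 0, 20, 1, 7, 15]
  [12, 20, 0, 6, 18, 17]
  [1, 10, 3, 0, ∞, 16]
  [14, 18, ∞, 4, 0, 0]
  [∞, 16, 1, -1, ∞, 0]
D(1):
  [0, 13, -2, 10, ∞, 5]
  [-1, 0, -3, 1, 7, 4]
  [12, 20, 0, 6, 18, 17]
  [1, 10, -1, 0, ∞, 6]
  [14, 18, 12, 4, 0, 0]
  [∞, 16, 1, -1, ∞, 0]
D(2):
  [0, 13, -2, 10, 20, 5]
  [-1, 0, -3, 1, 7, 4]
  [12, 20, 0, 6, 18, 17]
  [1, 10, -1, 0, 17, 6]
  [14, 18, 12, 4, 0, 0]
  [15, 16, 1, -1, 23, 0]
D(3):
  [0, 13, -2, 4, 16, 5]
  [-1, 0, -3, 1, 7, 4]
  [12, 20, 0, 6, 18, 17]
  [1, 10, -1, 0, 17, 6]
  [14, 18, 12, 4, 0, 0]
  [13, 16, 1, -1, 19, 0]
D(4):
  [0, 13, -2, 4, 16, 5]
  [-1, 0, -3, 1, 7, 4]
  [7, 16, 0, 6, 18, 12]
  [1, 10, -1, 0, 17, 6]
  [5, 14, 3, 4, 0, 0]
  [0, 9, -2, -1, 16, 0]
D(5):
  [0, 13, -2, 4, 16, 5]
  [-1, 0, -3, 1, 7, 4]
  [7, 16, 0, 6, 18, 12]
  [1, 10, -1, 0, 17, 6]
  [5, 14, 3, 4, 0, 0]
  [0, 9, -2, -1, 16, 0]
D(6):
  [0, 13, -2, 4, 16, 5]
  [-1, 0, -3, 1, 7, 4]
  [7, 16, 0, 6, 18, 12]
  [1, 10, -1, 0, 17, 6]
  [0, 9, -2, -1, 0, 0]
  [0, 9, -2, -1, 16, 0]
Answer: W* = [[0, 13, -2, 4, 16, 5], [-1, 0, -3, 1, 7, 4], [7, 16, 0, 6, 18, 12], [1, 10, -1, 0, 17, 6], [0, 9, -2, -1, 0, 0], [0, 9, -2, -1, 16, 0]]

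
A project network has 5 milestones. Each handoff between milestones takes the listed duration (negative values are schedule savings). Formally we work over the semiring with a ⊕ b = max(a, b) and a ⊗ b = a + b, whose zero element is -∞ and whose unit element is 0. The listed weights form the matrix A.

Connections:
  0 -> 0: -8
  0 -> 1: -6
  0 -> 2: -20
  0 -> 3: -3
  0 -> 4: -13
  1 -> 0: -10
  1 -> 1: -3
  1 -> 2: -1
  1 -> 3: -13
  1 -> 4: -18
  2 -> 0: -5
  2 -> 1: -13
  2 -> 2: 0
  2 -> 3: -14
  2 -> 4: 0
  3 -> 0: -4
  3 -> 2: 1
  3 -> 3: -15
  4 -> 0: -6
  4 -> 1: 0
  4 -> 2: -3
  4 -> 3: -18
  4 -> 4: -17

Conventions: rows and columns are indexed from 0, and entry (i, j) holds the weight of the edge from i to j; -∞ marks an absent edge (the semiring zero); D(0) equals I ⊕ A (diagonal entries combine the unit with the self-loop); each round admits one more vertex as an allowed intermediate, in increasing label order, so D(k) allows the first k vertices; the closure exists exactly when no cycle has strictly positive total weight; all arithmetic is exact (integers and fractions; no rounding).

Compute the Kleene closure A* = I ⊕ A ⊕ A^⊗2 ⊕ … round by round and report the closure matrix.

D(0):
  [0, -6, -20, -3, -13]
  [-10, 0, -1, -13, -18]
  [-5, -13, 0, -14, 0]
  [-4, -∞, 1, 0, -∞]
  [-6, 0, -3, -18, 0]
D(1):
  [0, -6, -20, -3, -13]
  [-10, 0, -1, -13, -18]
  [-5, -11, 0, -8, 0]
  [-4, -10, 1, 0, -17]
  [-6, 0, -3, -9, 0]
D(2):
  [0, -6, -7, -3, -13]
  [-10, 0, -1, -13, -18]
  [-5, -11, 0, -8, 0]
  [-4, -10, 1, 0, -17]
  [-6, 0, -1, -9, 0]
D(3):
  [0, -6, -7, -3, -7]
  [-6, 0, -1, -9, -1]
  [-5, -11, 0, -8, 0]
  [-4, -10, 1, 0, 1]
  [-6, 0, -1, -9, 0]
D(4):
  [0, -6, -2, -3, -2]
  [-6, 0, -1, -9, -1]
  [-5, -11, 0, -8, 0]
  [-4, -10, 1, 0, 1]
  [-6, 0, -1, -9, 0]
D(5):
  [0, -2, -2, -3, -2]
  [-6, 0, -1, -9, -1]
  [-5, 0, 0, -8, 0]
  [-4, 1, 1, 0, 1]
  [-6, 0, -1, -9, 0]
Answer: A* = [[0, -2, -2, -3, -2], [-6, 0, -1, -9, -1], [-5, 0, 0, -8, 0], [-4, 1, 1, 0, 1], [-6, 0, -1, -9, 0]]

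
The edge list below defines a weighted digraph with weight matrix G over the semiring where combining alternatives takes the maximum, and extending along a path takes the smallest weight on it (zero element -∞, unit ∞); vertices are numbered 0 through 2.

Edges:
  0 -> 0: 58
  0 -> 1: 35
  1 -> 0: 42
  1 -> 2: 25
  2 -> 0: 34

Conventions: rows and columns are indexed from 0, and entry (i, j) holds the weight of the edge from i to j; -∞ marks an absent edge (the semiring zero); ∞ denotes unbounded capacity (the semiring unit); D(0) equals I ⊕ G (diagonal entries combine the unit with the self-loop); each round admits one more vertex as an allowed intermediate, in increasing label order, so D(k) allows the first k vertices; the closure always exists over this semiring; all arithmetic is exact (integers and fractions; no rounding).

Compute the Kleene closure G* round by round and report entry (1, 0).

D(0):
  [∞, 35, -∞]
  [42, ∞, 25]
  [34, -∞, ∞]
D(1):
  [∞, 35, -∞]
  [42, ∞, 25]
  [34, 34, ∞]
D(2):
  [∞, 35, 25]
  [42, ∞, 25]
  [34, 34, ∞]
D(3):
  [∞, 35, 25]
  [42, ∞, 25]
  [34, 34, ∞]
Answer: G*[1][0] = 42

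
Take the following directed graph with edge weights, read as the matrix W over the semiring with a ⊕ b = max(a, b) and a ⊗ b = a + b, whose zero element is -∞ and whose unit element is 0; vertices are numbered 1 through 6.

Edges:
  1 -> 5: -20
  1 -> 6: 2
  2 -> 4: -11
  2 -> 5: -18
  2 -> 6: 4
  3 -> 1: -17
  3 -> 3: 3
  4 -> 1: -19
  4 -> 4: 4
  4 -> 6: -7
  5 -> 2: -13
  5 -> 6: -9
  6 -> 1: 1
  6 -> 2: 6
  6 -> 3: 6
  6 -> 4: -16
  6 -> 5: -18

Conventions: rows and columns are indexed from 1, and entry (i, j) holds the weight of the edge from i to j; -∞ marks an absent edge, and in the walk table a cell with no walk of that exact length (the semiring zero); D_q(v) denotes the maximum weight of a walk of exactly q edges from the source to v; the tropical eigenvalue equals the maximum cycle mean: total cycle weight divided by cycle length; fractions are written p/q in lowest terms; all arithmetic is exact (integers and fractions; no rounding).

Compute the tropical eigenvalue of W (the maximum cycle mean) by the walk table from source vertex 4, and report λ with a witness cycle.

q=0: [-∞, -∞, -∞, 0, -∞, -∞]
q=1: [-19, -∞, -∞, 4, -∞, -7]
q=2: [-6, -1, -1, 8, -25, -3]
q=3: [-2, 3, 3, 12, -19, 3]
q=4: [4, 9, 9, 16, -15, 7]
q=5: [8, 13, 13, 20, -9, 13]
q=6: [14, 19, 19, 24, -5, 17]
Optimal cycle mean attained by: cycle 2->6->2, total 4 + 6, length 2.
Answer: λ = 5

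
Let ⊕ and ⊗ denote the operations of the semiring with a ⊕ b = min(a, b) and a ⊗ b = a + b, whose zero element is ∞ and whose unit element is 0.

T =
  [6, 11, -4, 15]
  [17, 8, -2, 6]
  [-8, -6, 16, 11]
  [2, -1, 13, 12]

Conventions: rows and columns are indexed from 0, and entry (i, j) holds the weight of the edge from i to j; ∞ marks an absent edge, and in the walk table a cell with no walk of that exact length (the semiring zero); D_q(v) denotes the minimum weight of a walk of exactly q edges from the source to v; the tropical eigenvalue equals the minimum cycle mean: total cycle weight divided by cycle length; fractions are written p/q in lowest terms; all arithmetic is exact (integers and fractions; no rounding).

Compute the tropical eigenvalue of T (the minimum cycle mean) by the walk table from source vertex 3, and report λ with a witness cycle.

q=0: [∞, ∞, ∞, 0]
q=1: [2, -1, 13, 12]
q=2: [5, 7, -3, 5]
q=3: [-11, -9, 1, 8]
q=4: [-7, -5, -15, -3]
Optimal cycle mean attained by: cycle 0->2->0, total (-4) + (-8), length 2.
Answer: λ = -6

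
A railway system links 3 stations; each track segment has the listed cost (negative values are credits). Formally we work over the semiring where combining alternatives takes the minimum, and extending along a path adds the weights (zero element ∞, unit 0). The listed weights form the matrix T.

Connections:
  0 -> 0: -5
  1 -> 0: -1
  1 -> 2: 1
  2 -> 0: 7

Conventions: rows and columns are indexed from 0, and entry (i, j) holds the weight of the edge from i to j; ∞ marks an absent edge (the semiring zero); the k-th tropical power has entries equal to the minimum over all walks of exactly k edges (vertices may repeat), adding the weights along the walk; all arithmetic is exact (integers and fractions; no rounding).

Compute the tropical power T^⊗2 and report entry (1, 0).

T^⊗2:
  [-10, ∞, ∞]
  [-6, ∞, ∞]
  [2, ∞, ∞]
Key observation: the optimum is the walk 1->0->0, with weight (-1) + (-5) = -6.
Optimal value attained by: walk 1->0->0.
Answer: (T^⊗2)[1][0] = -6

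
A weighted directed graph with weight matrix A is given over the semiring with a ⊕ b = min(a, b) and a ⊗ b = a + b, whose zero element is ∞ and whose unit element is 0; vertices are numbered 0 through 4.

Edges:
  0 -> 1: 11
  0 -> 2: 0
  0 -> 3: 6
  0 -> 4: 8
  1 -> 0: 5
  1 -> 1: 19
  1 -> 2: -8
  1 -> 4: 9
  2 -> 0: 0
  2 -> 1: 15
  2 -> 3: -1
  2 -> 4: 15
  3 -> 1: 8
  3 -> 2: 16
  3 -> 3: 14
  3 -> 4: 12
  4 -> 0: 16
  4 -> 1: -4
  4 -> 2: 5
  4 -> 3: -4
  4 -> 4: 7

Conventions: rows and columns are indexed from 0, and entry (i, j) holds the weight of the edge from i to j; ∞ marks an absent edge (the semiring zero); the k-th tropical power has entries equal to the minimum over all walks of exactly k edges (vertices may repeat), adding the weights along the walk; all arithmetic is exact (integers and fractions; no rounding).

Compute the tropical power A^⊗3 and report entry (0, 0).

A^⊗2:
  [0, 4, 3, -1, 15]
  [-8, 5, 5, -9, 7]
  [20, 7, 0, 6, 8]
  [13, 8, 0, 8, 17]
  [1, 3, -12, 3, 5]
A^⊗3:
  [3, 7, -4, 2, 8]
  [5, -1, -8, -2, 0]
  [0, 4, -1, -1, 15]
  [0, 13, 0, -1, 15]
  [-12, 1, -5, -13, 3]
Key observation: the optimum is the walk 0->1->2->0, with weight 11 + (-8) + 0 = 3.
Optimal value attained by: walk 0->1->2->0.
Answer: (A^⊗3)[0][0] = 3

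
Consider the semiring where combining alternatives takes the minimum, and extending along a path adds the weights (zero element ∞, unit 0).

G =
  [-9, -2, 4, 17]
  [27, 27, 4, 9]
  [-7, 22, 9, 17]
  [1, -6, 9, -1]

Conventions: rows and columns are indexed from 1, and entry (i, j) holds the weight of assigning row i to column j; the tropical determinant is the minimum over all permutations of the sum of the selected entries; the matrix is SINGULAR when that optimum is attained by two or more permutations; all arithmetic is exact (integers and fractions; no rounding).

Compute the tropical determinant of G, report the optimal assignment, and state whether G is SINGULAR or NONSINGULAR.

σ = (1, 2, 3, 4): (-9) + 27 + 9 + (-1) = 26
σ = (1, 2, 4, 3): (-9) + 27 + 17 + 9 = 44
σ = (1, 3, 2, 4): (-9) + 4 + 22 + (-1) = 16
σ = (1, 3, 4, 2): (-9) + 4 + 17 + (-6) = 6
σ = (1, 4, 2, 3): (-9) + 9 + 22 + 9 = 31
σ = (1, 4, 3, 2): (-9) + 9 + 9 + (-6) = 3
σ = (2, 1, 3, 4): (-2) + 27 + 9 + (-1) = 33
σ = (2, 1, 4, 3): (-2) + 27 + 17 + 9 = 51
σ = (2, 3, 1, 4): (-2) + 4 + (-7) + (-1) = -6
σ = (2, 3, 4, 1): (-2) + 4 + 17 + 1 = 20
σ = (2, 4, 1, 3): (-2) + 9 + (-7) + 9 = 9
σ = (2, 4, 3, 1): (-2) + 9 + 9 + 1 = 17
σ = (3, 1, 2, 4): 4 + 27 + 22 + (-1) = 52
σ = (3, 1, 4, 2): 4 + 27 + 17 + (-6) = 42
σ = (3, 2, 1, 4): 4 + 27 + (-7) + (-1) = 23
σ = (3, 2, 4, 1): 4 + 27 + 17 + 1 = 49
σ = (3, 4, 1, 2): 4 + 9 + (-7) + (-6) = 0
σ = (3, 4, 2, 1): 4 + 9 + 22 + 1 = 36
σ = (4, 1, 2, 3): 17 + 27 + 22 + 9 = 75
σ = (4, 1, 3, 2): 17 + 27 + 9 + (-6) = 47
σ = (4, 2, 1, 3): 17 + 27 + (-7) + 9 = 46
σ = (4, 2, 3, 1): 17 + 27 + 9 + 1 = 54
σ = (4, 3, 1, 2): 17 + 4 + (-7) + (-6) = 8
σ = (4, 3, 2, 1): 17 + 4 + 22 + 1 = 44
Optimal value attained by: σ = (2, 3, 1, 4).
Answer: det⊕(G) = -6; verdict: NONSINGULAR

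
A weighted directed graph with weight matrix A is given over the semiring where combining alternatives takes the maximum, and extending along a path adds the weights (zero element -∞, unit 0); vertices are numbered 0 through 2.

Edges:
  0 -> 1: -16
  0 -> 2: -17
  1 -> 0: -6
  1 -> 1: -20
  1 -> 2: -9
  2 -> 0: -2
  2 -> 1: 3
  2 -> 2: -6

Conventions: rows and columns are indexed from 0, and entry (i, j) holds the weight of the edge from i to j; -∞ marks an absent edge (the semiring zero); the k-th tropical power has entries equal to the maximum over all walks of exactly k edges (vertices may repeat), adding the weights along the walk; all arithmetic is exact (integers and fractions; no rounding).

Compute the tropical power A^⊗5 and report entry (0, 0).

A^⊗2:
  [-19, -14, -23]
  [-11, -6, -15]
  [-3, -3, -6]
A^⊗3:
  [-20, -20, -23]
  [-12, -12, -15]
  [-8, -3, -12]
A^⊗4:
  [-25, -20, -29]
  [-17, -12, -21]
  [-9, -9, -12]
A^⊗5:
  [-26, -26, -29]
  [-18, -18, -21]
  [-14, -9, -18]
Key observation: the optimum is the walk 0->2->1->2->1->0, with weight (-17) + 3 + (-9) + 3 + (-6) = -26.
Optimal value attained by: walk 0->2->1->2->1->0.
Answer: (A^⊗5)[0][0] = -26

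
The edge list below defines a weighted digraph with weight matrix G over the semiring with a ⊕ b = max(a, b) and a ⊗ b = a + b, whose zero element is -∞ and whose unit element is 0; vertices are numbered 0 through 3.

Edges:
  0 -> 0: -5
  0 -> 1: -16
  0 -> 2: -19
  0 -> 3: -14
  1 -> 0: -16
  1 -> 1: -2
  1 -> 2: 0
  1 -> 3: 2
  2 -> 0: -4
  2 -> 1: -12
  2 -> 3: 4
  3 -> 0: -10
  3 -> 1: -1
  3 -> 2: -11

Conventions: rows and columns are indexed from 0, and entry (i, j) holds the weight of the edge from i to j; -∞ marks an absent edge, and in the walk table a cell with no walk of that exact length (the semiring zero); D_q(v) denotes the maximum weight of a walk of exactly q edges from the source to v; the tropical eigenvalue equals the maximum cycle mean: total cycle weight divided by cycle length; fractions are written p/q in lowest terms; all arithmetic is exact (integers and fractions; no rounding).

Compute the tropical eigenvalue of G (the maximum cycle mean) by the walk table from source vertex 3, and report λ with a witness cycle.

q=0: [-∞, -∞, -∞, 0]
q=1: [-10, -1, -11, -∞]
q=2: [-15, -3, -1, 1]
q=3: [-5, 0, -3, 3]
q=4: [-7, 2, 0, 2]
Optimal cycle mean attained by: cycle 1->2->3->1, total 0 + 4 + (-1), length 3.
Answer: λ = 1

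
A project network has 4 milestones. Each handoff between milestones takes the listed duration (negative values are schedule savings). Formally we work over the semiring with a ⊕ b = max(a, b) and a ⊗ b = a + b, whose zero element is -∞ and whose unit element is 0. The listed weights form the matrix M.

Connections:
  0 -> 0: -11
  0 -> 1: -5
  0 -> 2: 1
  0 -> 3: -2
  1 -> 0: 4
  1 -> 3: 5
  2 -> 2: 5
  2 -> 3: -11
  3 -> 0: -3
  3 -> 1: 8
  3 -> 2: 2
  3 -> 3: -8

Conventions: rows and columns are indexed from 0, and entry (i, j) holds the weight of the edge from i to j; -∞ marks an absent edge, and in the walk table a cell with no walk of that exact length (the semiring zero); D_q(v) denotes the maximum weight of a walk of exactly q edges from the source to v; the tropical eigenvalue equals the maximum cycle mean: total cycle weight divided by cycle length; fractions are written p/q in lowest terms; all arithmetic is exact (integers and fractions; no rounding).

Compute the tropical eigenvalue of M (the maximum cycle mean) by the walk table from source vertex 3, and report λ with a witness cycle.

q=0: [-∞, -∞, -∞, 0]
q=1: [-3, 8, 2, -8]
q=2: [12, 0, 7, 13]
q=3: [10, 21, 15, 10]
q=4: [25, 18, 20, 26]
Optimal cycle mean attained by: cycle 1->3->1, total 5 + 8, length 2.
Answer: λ = 13/2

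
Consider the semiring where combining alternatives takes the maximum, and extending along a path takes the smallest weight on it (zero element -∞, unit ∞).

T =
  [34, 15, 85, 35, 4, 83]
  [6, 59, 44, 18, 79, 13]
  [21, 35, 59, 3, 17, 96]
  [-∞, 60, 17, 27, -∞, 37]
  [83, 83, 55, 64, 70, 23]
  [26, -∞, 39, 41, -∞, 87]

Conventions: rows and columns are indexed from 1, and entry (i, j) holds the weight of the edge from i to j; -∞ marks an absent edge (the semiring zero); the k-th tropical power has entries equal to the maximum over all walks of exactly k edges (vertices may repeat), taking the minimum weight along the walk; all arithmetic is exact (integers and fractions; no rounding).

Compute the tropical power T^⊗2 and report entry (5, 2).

T^⊗2:
  [34, 35, 59, 41, 17, 85]
  [79, 79, 55, 64, 70, 44]
  [26, 35, 59, 41, 35, 87]
  [26, 59, 44, 37, 60, 37]
  [70, 70, 83, 64, 79, 83]
  [26, 41, 39, 41, 17, 87]
Key observation: the optimum is the walk 5->5->2, with weight 70 min 83 = 70.
Optimal value attained by: walk 5->5->2.
Answer: (T^⊗2)[5][2] = 70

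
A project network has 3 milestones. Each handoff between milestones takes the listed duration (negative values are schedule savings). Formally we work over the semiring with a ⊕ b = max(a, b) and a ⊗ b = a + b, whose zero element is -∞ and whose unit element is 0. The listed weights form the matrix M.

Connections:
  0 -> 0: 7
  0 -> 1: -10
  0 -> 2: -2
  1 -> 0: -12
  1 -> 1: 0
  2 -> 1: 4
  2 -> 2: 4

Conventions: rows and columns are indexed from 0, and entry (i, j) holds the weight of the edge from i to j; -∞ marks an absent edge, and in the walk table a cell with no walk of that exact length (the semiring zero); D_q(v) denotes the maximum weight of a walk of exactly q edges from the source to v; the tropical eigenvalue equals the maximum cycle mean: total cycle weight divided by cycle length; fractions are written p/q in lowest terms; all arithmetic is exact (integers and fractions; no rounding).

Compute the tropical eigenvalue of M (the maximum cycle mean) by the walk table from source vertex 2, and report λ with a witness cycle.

q=0: [-∞, -∞, 0]
q=1: [-∞, 4, 4]
q=2: [-8, 8, 8]
q=3: [-1, 12, 12]
Optimal cycle mean attained by: cycle 0->0, total 7, length 1.
Answer: λ = 7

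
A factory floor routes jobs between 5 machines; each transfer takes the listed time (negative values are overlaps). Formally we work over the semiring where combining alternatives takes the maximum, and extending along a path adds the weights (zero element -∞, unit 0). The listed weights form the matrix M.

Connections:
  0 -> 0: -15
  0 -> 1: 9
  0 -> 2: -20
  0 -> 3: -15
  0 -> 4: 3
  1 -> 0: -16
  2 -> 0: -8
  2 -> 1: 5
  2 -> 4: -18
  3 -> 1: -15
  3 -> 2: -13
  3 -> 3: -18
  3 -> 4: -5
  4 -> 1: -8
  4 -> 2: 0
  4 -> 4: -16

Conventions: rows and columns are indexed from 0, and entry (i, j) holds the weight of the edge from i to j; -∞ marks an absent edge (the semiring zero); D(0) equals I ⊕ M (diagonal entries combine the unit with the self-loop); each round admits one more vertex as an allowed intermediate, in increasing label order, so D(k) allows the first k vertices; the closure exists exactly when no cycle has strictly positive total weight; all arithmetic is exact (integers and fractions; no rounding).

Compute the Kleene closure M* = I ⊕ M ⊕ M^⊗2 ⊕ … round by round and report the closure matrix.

D(0):
  [0, 9, -20, -15, 3]
  [-16, 0, -∞, -∞, -∞]
  [-8, 5, 0, -∞, -18]
  [-∞, -15, -13, 0, -5]
  [-∞, -8, 0, -∞, 0]
D(1):
  [0, 9, -20, -15, 3]
  [-16, 0, -36, -31, -13]
  [-8, 5, 0, -23, -5]
  [-∞, -15, -13, 0, -5]
  [-∞, -8, 0, -∞, 0]
D(2):
  [0, 9, -20, -15, 3]
  [-16, 0, -36, -31, -13]
  [-8, 5, 0, -23, -5]
  [-31, -15, -13, 0, -5]
  [-24, -8, 0, -39, 0]
D(3):
  [0, 9, -20, -15, 3]
  [-16, 0, -36, -31, -13]
  [-8, 5, 0, -23, -5]
  [-21, -8, -13, 0, -5]
  [-8, 5, 0, -23, 0]
D(4):
  [0, 9, -20, -15, 3]
  [-16, 0, -36, -31, -13]
  [-8, 5, 0, -23, -5]
  [-21, -8, -13, 0, -5]
  [-8, 5, 0, -23, 0]
D(5):
  [0, 9, 3, -15, 3]
  [-16, 0, -13, -31, -13]
  [-8, 5, 0, -23, -5]
  [-13, 0, -5, 0, -5]
  [-8, 5, 0, -23, 0]
Answer: M* = [[0, 9, 3, -15, 3], [-16, 0, -13, -31, -13], [-8, 5, 0, -23, -5], [-13, 0, -5, 0, -5], [-8, 5, 0, -23, 0]]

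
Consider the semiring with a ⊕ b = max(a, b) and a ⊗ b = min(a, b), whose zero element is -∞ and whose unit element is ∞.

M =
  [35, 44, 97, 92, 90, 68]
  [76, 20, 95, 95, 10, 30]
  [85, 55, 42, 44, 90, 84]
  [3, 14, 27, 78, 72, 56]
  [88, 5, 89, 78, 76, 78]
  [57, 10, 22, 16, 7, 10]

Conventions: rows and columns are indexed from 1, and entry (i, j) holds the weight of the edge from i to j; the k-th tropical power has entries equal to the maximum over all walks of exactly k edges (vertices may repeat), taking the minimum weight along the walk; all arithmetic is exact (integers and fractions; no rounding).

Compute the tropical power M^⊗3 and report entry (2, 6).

M^⊗2:
  [88, 55, 89, 78, 90, 84]
  [85, 55, 76, 78, 90, 84]
  [88, 44, 89, 85, 85, 78]
  [72, 27, 72, 78, 72, 72]
  [85, 55, 88, 88, 89, 84]
  [35, 44, 57, 57, 57, 57]
M^⊗3:
  [88, 55, 89, 88, 89, 84]
  [88, 55, 89, 85, 85, 78]
  [85, 55, 88, 88, 89, 84]
  [72, 55, 72, 78, 72, 72]
  [88, 55, 89, 85, 88, 84]
  [57, 55, 57, 57, 57, 57]
Key observation: the optimum is the walk 2->3->5->6, with weight 95 min 90 min 78 = 78.
Optimal value attained by: walk 2->3->5->6.
Answer: (M^⊗3)[2][6] = 78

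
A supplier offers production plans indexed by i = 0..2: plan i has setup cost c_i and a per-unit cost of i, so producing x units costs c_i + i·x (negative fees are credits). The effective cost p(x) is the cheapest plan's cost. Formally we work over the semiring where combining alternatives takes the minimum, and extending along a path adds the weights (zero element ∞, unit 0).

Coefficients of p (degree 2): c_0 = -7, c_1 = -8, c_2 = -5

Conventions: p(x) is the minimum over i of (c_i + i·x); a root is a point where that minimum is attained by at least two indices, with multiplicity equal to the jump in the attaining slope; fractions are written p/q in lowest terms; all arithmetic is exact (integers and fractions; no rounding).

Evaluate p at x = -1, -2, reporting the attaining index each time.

p(-1) = min(-7+0·(-1)=-7, -8+1·(-1)=-9, -5+2·(-1)=-7) = -9 (attained by i=1)
p(-2) = min(-7+0·(-2)=-7, -8+1·(-2)=-10, -5+2·(-2)=-9) = -10 (attained by i=1)
Answer: p(-1) = -9; p(-2) = -10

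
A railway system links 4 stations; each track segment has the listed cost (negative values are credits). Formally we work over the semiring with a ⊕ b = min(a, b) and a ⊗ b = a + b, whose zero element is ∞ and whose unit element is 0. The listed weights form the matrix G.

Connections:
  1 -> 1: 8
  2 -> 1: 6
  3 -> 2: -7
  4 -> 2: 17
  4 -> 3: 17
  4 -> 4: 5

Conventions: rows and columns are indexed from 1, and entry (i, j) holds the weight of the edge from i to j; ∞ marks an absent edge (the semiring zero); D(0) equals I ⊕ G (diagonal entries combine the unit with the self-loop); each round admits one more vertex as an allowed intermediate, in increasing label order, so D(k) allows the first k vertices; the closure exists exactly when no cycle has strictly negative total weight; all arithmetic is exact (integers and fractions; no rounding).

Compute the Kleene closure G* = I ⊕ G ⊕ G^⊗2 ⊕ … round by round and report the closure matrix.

D(0):
  [0, ∞, ∞, ∞]
  [6, 0, ∞, ∞]
  [∞, -7, 0, ∞]
  [∞, 17, 17, 0]
D(1):
  [0, ∞, ∞, ∞]
  [6, 0, ∞, ∞]
  [∞, -7, 0, ∞]
  [∞, 17, 17, 0]
D(2):
  [0, ∞, ∞, ∞]
  [6, 0, ∞, ∞]
  [-1, -7, 0, ∞]
  [23, 17, 17, 0]
D(3):
  [0, ∞, ∞, ∞]
  [6, 0, ∞, ∞]
  [-1, -7, 0, ∞]
  [16, 10, 17, 0]
D(4):
  [0, ∞, ∞, ∞]
  [6, 0, ∞, ∞]
  [-1, -7, 0, ∞]
  [16, 10, 17, 0]
Answer: G* = [[0, ∞, ∞, ∞], [6, 0, ∞, ∞], [-1, -7, 0, ∞], [16, 10, 17, 0]]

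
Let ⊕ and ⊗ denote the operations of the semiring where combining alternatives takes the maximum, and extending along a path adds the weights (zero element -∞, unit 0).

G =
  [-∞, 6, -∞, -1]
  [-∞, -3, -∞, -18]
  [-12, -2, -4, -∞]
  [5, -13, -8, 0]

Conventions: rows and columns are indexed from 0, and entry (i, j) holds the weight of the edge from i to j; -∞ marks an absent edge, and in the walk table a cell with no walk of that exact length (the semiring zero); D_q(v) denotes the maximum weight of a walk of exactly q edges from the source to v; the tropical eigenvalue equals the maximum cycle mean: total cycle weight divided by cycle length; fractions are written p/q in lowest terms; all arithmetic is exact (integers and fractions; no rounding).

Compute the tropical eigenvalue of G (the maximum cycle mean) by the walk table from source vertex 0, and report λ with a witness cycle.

q=0: [0, -∞, -∞, -∞]
q=1: [-∞, 6, -∞, -1]
q=2: [4, 3, -9, -1]
q=3: [4, 10, -9, 3]
q=4: [8, 10, -5, 3]
Optimal cycle mean attained by: cycle 0->3->0, total (-1) + 5, length 2.
Answer: λ = 2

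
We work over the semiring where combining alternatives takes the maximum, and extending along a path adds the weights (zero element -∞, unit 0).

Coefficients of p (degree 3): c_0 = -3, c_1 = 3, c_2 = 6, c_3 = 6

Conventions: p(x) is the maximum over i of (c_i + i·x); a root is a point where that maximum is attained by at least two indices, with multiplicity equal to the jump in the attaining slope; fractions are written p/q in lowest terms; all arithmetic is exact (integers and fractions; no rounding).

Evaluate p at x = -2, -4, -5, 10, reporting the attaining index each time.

p(-2) = max(-3+0·(-2)=-3, 3+1·(-2)=1, 6+2·(-2)=2, 6+3·(-2)=0) = 2 (attained by i=2)
p(-4) = max(-3+0·(-4)=-3, 3+1·(-4)=-1, 6+2·(-4)=-2, 6+3·(-4)=-6) = -1 (attained by i=1)
p(-5) = max(-3+0·(-5)=-3, 3+1·(-5)=-2, 6+2·(-5)=-4, 6+3·(-5)=-9) = -2 (attained by i=1)
p(10) = max(-3+0·10=-3, 3+1·10=13, 6+2·10=26, 6+3·10=36) = 36 (attained by i=3)
Answer: p(-2) = 2; p(-4) = -1; p(-5) = -2; p(10) = 36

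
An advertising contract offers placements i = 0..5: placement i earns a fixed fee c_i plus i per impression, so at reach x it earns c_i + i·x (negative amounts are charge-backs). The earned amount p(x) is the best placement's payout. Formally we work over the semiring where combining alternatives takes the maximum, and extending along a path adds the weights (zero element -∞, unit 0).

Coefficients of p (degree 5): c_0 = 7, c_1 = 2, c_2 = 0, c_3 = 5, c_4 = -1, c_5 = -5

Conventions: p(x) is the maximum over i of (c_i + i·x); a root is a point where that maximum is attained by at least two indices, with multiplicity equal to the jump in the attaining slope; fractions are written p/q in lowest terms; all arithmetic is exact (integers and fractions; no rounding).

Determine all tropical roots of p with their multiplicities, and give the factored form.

hull edge (i=0, c=7) to (i=3, c=5): slope -2/3, span 3
hull edge (i=3, c=5) to (i=5, c=-5): slope -5, span 2
Factored form: p(x) = -5 ⊗ (x ⊕ 2/3) ⊗ (x ⊕ 2/3) ⊗ (x ⊕ 2/3) ⊗ (x ⊕ 5) ⊗ (x ⊕ 5)
Answer: roots = 2/3 (mult 3), 5 (mult 2)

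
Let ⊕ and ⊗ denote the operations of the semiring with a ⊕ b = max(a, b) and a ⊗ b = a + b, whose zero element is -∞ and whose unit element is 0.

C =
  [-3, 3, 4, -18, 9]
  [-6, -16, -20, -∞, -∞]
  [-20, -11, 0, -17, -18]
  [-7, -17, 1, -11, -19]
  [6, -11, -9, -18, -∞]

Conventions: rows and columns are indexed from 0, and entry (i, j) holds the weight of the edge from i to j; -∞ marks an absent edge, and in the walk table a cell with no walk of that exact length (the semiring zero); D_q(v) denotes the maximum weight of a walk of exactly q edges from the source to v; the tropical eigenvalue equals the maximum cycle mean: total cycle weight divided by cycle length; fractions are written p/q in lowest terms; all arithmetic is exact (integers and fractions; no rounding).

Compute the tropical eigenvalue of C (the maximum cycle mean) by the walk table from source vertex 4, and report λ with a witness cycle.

q=0: [-∞, -∞, -∞, -∞, 0]
q=1: [6, -11, -9, -18, -∞]
q=2: [3, 9, 10, -12, 15]
q=3: [21, 6, 10, -3, 12]
q=4: [18, 24, 25, 3, 30]
q=5: [36, 21, 25, 12, 27]
Optimal cycle mean attained by: cycle 0->4->0, total 9 + 6, length 2.
Answer: λ = 15/2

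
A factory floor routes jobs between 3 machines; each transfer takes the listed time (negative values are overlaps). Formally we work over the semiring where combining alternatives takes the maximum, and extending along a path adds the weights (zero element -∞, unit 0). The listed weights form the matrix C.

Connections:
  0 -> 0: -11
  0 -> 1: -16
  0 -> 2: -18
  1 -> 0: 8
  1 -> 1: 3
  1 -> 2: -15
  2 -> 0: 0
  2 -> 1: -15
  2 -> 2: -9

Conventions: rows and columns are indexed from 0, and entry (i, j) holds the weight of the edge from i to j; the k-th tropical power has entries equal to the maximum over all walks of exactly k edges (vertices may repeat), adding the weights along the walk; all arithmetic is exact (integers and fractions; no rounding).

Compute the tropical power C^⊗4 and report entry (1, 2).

C^⊗2:
  [-8, -13, -27]
  [11, 6, -10]
  [-7, -12, -18]
C^⊗3:
  [-5, -10, -26]
  [14, 9, -7]
  [-4, -9, -25]
C^⊗4:
  [-2, -7, -23]
  [17, 12, -4]
  [-1, -6, -22]
Key observation: the optimum is the walk 1->1->1->0->2, with weight 3 + 3 + 8 + (-18) = -4.
Optimal value attained by: walk 1->1->1->0->2.
Answer: (C^⊗4)[1][2] = -4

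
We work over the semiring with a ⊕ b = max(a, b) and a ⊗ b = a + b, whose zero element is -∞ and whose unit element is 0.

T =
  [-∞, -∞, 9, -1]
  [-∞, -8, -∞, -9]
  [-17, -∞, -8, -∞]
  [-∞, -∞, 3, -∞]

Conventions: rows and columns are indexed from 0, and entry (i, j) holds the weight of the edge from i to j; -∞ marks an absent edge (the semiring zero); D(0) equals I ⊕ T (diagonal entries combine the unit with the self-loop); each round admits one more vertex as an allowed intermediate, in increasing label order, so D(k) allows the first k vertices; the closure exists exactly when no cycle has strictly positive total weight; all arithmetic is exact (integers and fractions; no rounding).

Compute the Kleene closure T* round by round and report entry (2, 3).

D(0):
  [0, -∞, 9, -1]
  [-∞, 0, -∞, -9]
  [-17, -∞, 0, -∞]
  [-∞, -∞, 3, 0]
D(1):
  [0, -∞, 9, -1]
  [-∞, 0, -∞, -9]
  [-17, -∞, 0, -18]
  [-∞, -∞, 3, 0]
D(2):
  [0, -∞, 9, -1]
  [-∞, 0, -∞, -9]
  [-17, -∞, 0, -18]
  [-∞, -∞, 3, 0]
D(3):
  [0, -∞, 9, -1]
  [-∞, 0, -∞, -9]
  [-17, -∞, 0, -18]
  [-14, -∞, 3, 0]
D(4):
  [0, -∞, 9, -1]
  [-23, 0, -6, -9]
  [-17, -∞, 0, -18]
  [-14, -∞, 3, 0]
Answer: T*[2][3] = -18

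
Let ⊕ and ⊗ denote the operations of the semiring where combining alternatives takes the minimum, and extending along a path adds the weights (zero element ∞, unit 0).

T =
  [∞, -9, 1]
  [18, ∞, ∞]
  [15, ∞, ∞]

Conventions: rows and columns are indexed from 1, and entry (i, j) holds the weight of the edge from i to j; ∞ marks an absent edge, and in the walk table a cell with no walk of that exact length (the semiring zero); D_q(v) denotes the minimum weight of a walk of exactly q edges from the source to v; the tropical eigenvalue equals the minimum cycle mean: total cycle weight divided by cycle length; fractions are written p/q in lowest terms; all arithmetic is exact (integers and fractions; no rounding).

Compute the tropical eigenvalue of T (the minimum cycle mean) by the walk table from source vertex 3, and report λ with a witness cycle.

q=0: [∞, ∞, 0]
q=1: [15, ∞, ∞]
q=2: [∞, 6, 16]
q=3: [24, ∞, ∞]
Optimal cycle mean attained by: cycle 1->2->1, total (-9) + 18, length 2.
Answer: λ = 9/2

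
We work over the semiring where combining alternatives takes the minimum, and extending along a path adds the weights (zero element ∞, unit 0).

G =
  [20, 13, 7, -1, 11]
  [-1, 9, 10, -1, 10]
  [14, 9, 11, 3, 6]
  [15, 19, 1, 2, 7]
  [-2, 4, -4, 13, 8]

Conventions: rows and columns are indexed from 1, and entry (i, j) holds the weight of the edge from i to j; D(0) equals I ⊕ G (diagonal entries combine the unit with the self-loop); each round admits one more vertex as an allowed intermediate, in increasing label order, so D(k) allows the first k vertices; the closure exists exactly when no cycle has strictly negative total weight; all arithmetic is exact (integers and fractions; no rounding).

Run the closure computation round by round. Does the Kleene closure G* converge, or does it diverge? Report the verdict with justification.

D(0):
  [0, 13, 7, -1, 11]
  [-1, 0, 10, -1, 10]
  [14, 9, 0, 3, 6]
  [15, 19, 1, 0, 7]
  [-2, 4, -4, 13, 0]
D(1):
  [0, 13, 7, -1, 11]
  [-1, 0, 6, -2, 10]
  [14, 9, 0, 3, 6]
  [15, 19, 1, 0, 7]
  [-2, 4, -4, -3, 0]
D(2):
  [0, 13, 7, -1, 11]
  [-1, 0, 6, -2, 10]
  [8, 9, 0, 3, 6]
  [15, 19, 1, 0, 7]
  [-2, 4, -4, -3, 0]
D(3):
  [0, 13, 7, -1, 11]
  [-1, 0, 6, -2, 10]
  [8, 9, 0, 3, 6]
  [9, 10, 1, 0, 7]
  [-2, 4, -4, -3, 0]
D(4):
  [0, 9, 0, -1, 6]
  [-1, 0, -1, -2, 5]
  [8, 9, 0, 3, 6]
  [9, 10, 1, 0, 7]
  [-2, 4, -4, -3, 0]
D(5):
  [0, 9, 0, -1, 6]
  [-1, 0, -1, -2, 5]
  [4, 9, 0, 3, 6]
  [5, 10, 1, 0, 7]
  [-2, 4, -4, -3, 0]
Key observation: every diagonal entry stays at the unit through all rounds, so no improving cycle exists.
Answer: CONVERGES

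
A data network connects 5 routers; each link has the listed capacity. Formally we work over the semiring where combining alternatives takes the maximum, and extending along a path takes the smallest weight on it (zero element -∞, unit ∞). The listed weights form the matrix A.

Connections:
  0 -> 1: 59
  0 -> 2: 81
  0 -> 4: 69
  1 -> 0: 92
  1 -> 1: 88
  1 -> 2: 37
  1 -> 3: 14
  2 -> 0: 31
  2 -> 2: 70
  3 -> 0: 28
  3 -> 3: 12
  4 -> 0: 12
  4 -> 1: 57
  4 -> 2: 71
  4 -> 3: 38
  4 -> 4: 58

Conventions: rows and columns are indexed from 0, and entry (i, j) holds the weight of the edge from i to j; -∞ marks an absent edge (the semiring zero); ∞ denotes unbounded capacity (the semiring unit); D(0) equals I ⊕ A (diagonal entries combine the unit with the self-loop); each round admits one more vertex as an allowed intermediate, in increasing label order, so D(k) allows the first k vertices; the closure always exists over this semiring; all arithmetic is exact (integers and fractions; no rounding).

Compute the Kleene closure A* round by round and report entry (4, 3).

D(0):
  [∞, 59, 81, -∞, 69]
  [92, ∞, 37, 14, -∞]
  [31, -∞, ∞, -∞, -∞]
  [28, -∞, -∞, ∞, -∞]
  [12, 57, 71, 38, ∞]
D(1):
  [∞, 59, 81, -∞, 69]
  [92, ∞, 81, 14, 69]
  [31, 31, ∞, -∞, 31]
  [28, 28, 28, ∞, 28]
  [12, 57, 71, 38, ∞]
D(2):
  [∞, 59, 81, 14, 69]
  [92, ∞, 81, 14, 69]
  [31, 31, ∞, 14, 31]
  [28, 28, 28, ∞, 28]
  [57, 57, 71, 38, ∞]
D(3):
  [∞, 59, 81, 14, 69]
  [92, ∞, 81, 14, 69]
  [31, 31, ∞, 14, 31]
  [28, 28, 28, ∞, 28]
  [57, 57, 71, 38, ∞]
D(4):
  [∞, 59, 81, 14, 69]
  [92, ∞, 81, 14, 69]
  [31, 31, ∞, 14, 31]
  [28, 28, 28, ∞, 28]
  [57, 57, 71, 38, ∞]
D(5):
  [∞, 59, 81, 38, 69]
  [92, ∞, 81, 38, 69]
  [31, 31, ∞, 31, 31]
  [28, 28, 28, ∞, 28]
  [57, 57, 71, 38, ∞]
Answer: A*[4][3] = 38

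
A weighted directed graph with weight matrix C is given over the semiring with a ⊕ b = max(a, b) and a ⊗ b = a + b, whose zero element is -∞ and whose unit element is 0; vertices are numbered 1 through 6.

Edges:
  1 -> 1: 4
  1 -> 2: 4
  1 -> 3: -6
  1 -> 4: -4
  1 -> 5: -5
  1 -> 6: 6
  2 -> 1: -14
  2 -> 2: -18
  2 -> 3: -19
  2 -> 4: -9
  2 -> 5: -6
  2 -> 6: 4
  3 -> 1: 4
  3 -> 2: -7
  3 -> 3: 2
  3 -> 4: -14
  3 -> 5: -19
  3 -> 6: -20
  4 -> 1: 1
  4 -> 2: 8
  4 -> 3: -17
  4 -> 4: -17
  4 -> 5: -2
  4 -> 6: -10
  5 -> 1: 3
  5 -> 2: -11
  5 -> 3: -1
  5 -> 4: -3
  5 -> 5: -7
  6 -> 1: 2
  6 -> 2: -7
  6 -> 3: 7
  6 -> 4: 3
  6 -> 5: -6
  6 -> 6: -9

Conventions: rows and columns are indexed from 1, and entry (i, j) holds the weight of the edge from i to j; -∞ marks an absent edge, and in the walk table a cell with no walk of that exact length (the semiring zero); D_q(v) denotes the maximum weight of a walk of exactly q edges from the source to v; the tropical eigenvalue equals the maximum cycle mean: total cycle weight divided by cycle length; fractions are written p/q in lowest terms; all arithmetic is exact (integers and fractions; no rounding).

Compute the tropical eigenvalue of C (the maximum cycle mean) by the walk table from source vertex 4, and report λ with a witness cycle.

q=0: [-∞, -∞, -∞, 0, -∞, -∞]
q=1: [1, 8, -17, -17, -2, -10]
q=2: [5, 5, -3, -1, 2, 12]
q=3: [14, 9, 19, 15, 6, 11]
q=4: [23, 23, 21, 14, 13, 20]
q=5: [27, 27, 27, 23, 18, 29]
q=6: [31, 31, 36, 32, 23, 33]
Optimal cycle mean attained by: cycle 1->6->3->1, total 6 + 7 + 4, length 3.
Answer: λ = 17/3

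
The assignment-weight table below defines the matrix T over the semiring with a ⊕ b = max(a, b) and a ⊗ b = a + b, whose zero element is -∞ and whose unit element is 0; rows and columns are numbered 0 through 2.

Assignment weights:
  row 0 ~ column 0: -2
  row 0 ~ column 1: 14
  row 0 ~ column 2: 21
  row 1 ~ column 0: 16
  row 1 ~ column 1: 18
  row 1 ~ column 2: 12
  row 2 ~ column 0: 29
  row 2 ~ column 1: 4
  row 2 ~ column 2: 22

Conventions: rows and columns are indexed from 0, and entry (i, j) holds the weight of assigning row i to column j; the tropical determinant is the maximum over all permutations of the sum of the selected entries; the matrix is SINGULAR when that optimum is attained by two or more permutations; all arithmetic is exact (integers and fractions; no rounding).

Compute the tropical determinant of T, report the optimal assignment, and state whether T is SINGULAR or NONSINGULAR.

σ = (0, 1, 2): (-2) + 18 + 22 = 38
σ = (0, 2, 1): (-2) + 12 + 4 = 14
σ = (1, 0, 2): 14 + 16 + 22 = 52
σ = (1, 2, 0): 14 + 12 + 29 = 55
σ = (2, 0, 1): 21 + 16 + 4 = 41
σ = (2, 1, 0): 21 + 18 + 29 = 68
Optimal value attained by: σ = (2, 1, 0).
Answer: det⊕(T) = 68; verdict: NONSINGULAR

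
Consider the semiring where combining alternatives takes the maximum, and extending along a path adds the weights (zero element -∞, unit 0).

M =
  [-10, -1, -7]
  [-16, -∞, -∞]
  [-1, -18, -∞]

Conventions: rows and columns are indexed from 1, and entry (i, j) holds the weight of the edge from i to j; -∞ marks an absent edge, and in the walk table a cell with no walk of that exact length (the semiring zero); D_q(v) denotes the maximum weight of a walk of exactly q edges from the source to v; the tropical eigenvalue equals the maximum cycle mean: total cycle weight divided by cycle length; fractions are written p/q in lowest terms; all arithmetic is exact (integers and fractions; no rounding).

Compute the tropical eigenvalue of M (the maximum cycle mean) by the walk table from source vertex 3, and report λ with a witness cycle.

q=0: [-∞, -∞, 0]
q=1: [-1, -18, -∞]
q=2: [-11, -2, -8]
q=3: [-9, -12, -18]
Optimal cycle mean attained by: cycle 1->3->1, total (-7) + (-1), length 2.
Answer: λ = -4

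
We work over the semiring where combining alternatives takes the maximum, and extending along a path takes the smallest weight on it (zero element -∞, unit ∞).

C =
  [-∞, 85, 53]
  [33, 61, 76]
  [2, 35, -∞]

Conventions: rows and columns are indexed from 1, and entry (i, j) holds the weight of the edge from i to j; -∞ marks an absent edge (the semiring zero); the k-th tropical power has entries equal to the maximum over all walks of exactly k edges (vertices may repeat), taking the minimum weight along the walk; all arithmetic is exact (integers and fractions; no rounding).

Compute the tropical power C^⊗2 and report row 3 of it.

C^⊗2:
  [33, 61, 76]
  [33, 61, 61]
  [33, 35, 35]
Answer: row 3 of C^⊗2 = [33, 35, 35]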